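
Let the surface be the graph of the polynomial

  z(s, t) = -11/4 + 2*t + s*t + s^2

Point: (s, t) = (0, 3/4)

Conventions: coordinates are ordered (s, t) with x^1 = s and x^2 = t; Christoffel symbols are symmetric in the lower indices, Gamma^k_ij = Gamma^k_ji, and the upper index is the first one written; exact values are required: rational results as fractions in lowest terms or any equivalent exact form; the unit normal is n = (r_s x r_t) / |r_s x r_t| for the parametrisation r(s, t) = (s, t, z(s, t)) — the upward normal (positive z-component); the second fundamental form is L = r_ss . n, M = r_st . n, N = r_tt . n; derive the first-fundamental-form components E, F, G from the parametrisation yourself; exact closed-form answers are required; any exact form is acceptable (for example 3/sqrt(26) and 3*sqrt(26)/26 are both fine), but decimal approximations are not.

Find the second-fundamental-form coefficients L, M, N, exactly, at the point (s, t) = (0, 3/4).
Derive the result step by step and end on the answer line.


z_s = 3/4, z_t = 2, z_ss = 2, z_st = 1, z_tt = 0
E = 25/16, F = 3/2, G = 5; answer radicand W^2 = 89/16
unnormalised second-form numerators: l = 2, m = 1, n = 0; L = l/sqrt(89/16), and similarly M = m/sqrt(W^2), N = n/sqrt(W^2)

Answer: L = 8*sqrt(89)/89, M = 4*sqrt(89)/89, N = 0


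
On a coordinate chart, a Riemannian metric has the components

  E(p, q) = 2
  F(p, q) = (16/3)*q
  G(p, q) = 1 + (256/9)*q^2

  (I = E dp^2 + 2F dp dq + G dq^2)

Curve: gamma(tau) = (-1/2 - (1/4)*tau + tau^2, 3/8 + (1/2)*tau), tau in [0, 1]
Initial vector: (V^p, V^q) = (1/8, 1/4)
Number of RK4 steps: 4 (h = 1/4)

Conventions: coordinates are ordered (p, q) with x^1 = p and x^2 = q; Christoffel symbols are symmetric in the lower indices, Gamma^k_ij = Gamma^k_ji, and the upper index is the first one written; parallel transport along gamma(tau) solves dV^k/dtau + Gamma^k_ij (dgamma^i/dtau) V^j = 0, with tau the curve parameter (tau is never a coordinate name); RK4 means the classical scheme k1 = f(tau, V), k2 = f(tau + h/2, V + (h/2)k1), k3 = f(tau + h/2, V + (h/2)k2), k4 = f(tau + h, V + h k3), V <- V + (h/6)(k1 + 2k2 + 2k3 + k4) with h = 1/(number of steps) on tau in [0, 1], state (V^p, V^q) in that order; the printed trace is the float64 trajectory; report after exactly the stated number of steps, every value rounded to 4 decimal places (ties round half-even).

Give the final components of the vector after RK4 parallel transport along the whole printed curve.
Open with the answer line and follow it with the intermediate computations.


Answer: V^p = 0.0820, V^q = 0.1256

gamma'(tau) = (-1/4 + 2*tau, 1/2); f(tau, V)^k = -Gamma^k_ij(gamma(tau)) gamma'^i(tau) V^j; h = 1/4; intermediate values shown to 6 dp
curve data and Christoffel symbols at the stage parameters:
  tau = 0.000000: gamma = (-0.500000, 0.375000), gamma' = (-0.250000, 0.500000); Gamma_ppp = 0.000000, Gamma_ppq = 0.000000, Gamma_pqq = 0.888889, Gamma_qpp = 0.000000, Gamma_qpq = 0.000000, Gamma_qqq = 1.777778
  tau = 0.125000: gamma = (-0.515625, 0.437500), gamma' = (0.000000, 0.500000); Gamma_ppp = 0.000000, Gamma_ppq = 0.000000, Gamma_pqq = 0.716418, Gamma_qpp = 0.000000, Gamma_qpq = 0.000000, Gamma_qqq = 1.671642
  tau = 0.250000: gamma = (-0.500000, 0.500000), gamma' = (0.250000, 0.500000); Gamma_ppp = 0.000000, Gamma_ppq = 0.000000, Gamma_pqq = 0.585366, Gamma_qpp = 0.000000, Gamma_qpq = 0.000000, Gamma_qqq = 1.560976
  tau = 0.375000: gamma = (-0.453125, 0.562500), gamma' = (0.500000, 0.500000); Gamma_ppp = 0.000000, Gamma_ppq = 0.000000, Gamma_pqq = 0.484848, Gamma_qpp = 0.000000, Gamma_qpq = 0.000000, Gamma_qqq = 1.454545
  tau = 0.500000: gamma = (-0.375000, 0.625000), gamma' = (0.750000, 0.500000); Gamma_ppp = 0.000000, Gamma_ppq = 0.000000, Gamma_pqq = 0.406780, Gamma_qpp = 0.000000, Gamma_qpq = 0.000000, Gamma_qqq = 1.355932
  tau = 0.625000: gamma = (-0.265625, 0.687500), gamma' = (1.000000, 0.500000); Gamma_ppp = 0.000000, Gamma_ppq = 0.000000, Gamma_pqq = 0.345324, Gamma_qpp = 0.000000, Gamma_qpq = 0.000000, Gamma_qqq = 1.266187
  tau = 0.750000: gamma = (-0.125000, 0.750000), gamma' = (1.250000, 0.500000); Gamma_ppp = 0.000000, Gamma_ppq = 0.000000, Gamma_pqq = 0.296296, Gamma_qpp = 0.000000, Gamma_qpq = 0.000000, Gamma_qqq = 1.185185
  tau = 0.875000: gamma = (0.046875, 0.812500), gamma' = (1.500000, 0.500000); Gamma_ppp = 0.000000, Gamma_ppq = 0.000000, Gamma_pqq = 0.256684, Gamma_qpp = 0.000000, Gamma_qpq = 0.000000, Gamma_qqq = 1.112299
  tau = 1.000000: gamma = (0.250000, 0.875000), gamma' = (1.750000, 0.500000); Gamma_ppp = 0.000000, Gamma_ppq = 0.000000, Gamma_pqq = 0.224299, Gamma_qpp = 0.000000, Gamma_qpq = 0.000000, Gamma_qqq = 1.046729
step 0: V^p = 0.1250, V^q = 0.2500
step 1: k1 = (-0.111111, -0.222222), k2 = (-0.079602, -0.185738), k3 = (-0.081236, -0.189550), k4 = (-0.059301, -0.158137); V <- V + (h/6)(k1 + 2k2 + 2k3 + k4): V^p = 0.1045, V^q = 0.2029
step 2: k1 = (-0.059379, -0.158344), k2 = (-0.044384, -0.133153), k3 = (-0.045148, -0.135443), k4 = (-0.034376, -0.114588); V <- V + (h/6)(k1 + 2k2 + 2k3 + k4): V^p = 0.0931, V^q = 0.1691
step 3: k1 = (-0.034398, -0.114659), k2 = (-0.026726, -0.097997), k3 = (-0.027086, -0.099315), k4 = (-0.021377, -0.085507); V <- V + (h/6)(k1 + 2k2 + 2k3 + k4): V^p = 0.0863, V^q = 0.1443
step 4: k1 = (-0.021384, -0.085535), k2 = (-0.017153, -0.074328), k3 = (-0.017332, -0.075107), k4 = (-0.014082, -0.065715); V <- V + (h/6)(k1 + 2k2 + 2k3 + k4): V^p = 0.0820, V^q = 0.1256


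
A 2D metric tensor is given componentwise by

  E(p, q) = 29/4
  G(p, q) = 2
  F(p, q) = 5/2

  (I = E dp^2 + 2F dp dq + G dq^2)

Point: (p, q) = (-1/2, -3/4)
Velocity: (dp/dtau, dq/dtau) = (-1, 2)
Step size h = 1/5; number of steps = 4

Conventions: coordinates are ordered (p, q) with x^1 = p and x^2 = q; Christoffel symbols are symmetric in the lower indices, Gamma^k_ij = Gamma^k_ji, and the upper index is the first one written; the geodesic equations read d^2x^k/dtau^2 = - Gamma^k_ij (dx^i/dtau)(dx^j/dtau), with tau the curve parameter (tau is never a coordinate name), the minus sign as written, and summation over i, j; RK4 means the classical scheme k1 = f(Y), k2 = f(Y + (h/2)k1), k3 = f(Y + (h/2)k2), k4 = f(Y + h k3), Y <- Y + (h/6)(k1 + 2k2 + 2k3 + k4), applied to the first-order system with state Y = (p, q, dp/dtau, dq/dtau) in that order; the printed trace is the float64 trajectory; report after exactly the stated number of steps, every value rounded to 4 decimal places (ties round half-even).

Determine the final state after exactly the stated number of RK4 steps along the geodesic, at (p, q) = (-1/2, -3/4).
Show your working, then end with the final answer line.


f(Y) = (dp/dtau, dq/dtau, -Gamma^p_ij Y'^i Y'^j, -Gamma^q_ij Y'^i Y'^j) with the Gammas evaluated at the stage position; h = 0.200000; intermediate values shown to 6 dp
step 0: p = -0.5000, q = -0.7500, dp/dtau = -1.0000, dq/dtau = 2.0000
step 1:
  k1: at (p, q) = (-0.500000, -0.750000), (dp/dtau, dq/dtau) = (-1.000000, 2.000000); Gamma_ppp = 0.000000, Gamma_ppq = 0.000000, Gamma_pqq = 0.000000, Gamma_qpp = 0.000000, Gamma_qpq = 0.000000, Gamma_qqq = 0.000000; k1 = (-1.000000, 2.000000, 0.000000, 0.000000)
  k2: at (p, q) = (-0.600000, -0.550000), (dp/dtau, dq/dtau) = (-1.000000, 2.000000); Gamma_ppp = 0.000000, Gamma_ppq = 0.000000, Gamma_pqq = 0.000000, Gamma_qpp = 0.000000, Gamma_qpq = 0.000000, Gamma_qqq = 0.000000; k2 = (-1.000000, 2.000000, 0.000000, 0.000000)
  k3: at (p, q) = (-0.600000, -0.550000), (dp/dtau, dq/dtau) = (-1.000000, 2.000000); Gamma_ppp = 0.000000, Gamma_ppq = 0.000000, Gamma_pqq = 0.000000, Gamma_qpp = 0.000000, Gamma_qpq = 0.000000, Gamma_qqq = 0.000000; k3 = (-1.000000, 2.000000, 0.000000, 0.000000)
  k4: at (p, q) = (-0.700000, -0.350000), (dp/dtau, dq/dtau) = (-1.000000, 2.000000); Gamma_ppp = 0.000000, Gamma_ppq = 0.000000, Gamma_pqq = 0.000000, Gamma_qpp = 0.000000, Gamma_qpq = 0.000000, Gamma_qqq = 0.000000; k4 = (-1.000000, 2.000000, 0.000000, 0.000000)
  Y <- Y + (h/6)(k1 + 2k2 + 2k3 + k4): p = -0.7000, q = -0.3500, dp/dtau = -1.0000, dq/dtau = 2.0000
step 2:
  k1: at (p, q) = (-0.700000, -0.350000), (dp/dtau, dq/dtau) = (-1.000000, 2.000000); Gamma_ppp = 0.000000, Gamma_ppq = 0.000000, Gamma_pqq = 0.000000, Gamma_qpp = 0.000000, Gamma_qpq = 0.000000, Gamma_qqq = 0.000000; k1 = (-1.000000, 2.000000, 0.000000, 0.000000)
  k2: at (p, q) = (-0.800000, -0.150000), (dp/dtau, dq/dtau) = (-1.000000, 2.000000); Gamma_ppp = 0.000000, Gamma_ppq = 0.000000, Gamma_pqq = 0.000000, Gamma_qpp = 0.000000, Gamma_qpq = 0.000000, Gamma_qqq = 0.000000; k2 = (-1.000000, 2.000000, 0.000000, 0.000000)
  k3: at (p, q) = (-0.800000, -0.150000), (dp/dtau, dq/dtau) = (-1.000000, 2.000000); Gamma_ppp = 0.000000, Gamma_ppq = 0.000000, Gamma_pqq = 0.000000, Gamma_qpp = 0.000000, Gamma_qpq = 0.000000, Gamma_qqq = 0.000000; k3 = (-1.000000, 2.000000, 0.000000, 0.000000)
  k4: at (p, q) = (-0.900000, 0.050000), (dp/dtau, dq/dtau) = (-1.000000, 2.000000); Gamma_ppp = 0.000000, Gamma_ppq = 0.000000, Gamma_pqq = 0.000000, Gamma_qpp = 0.000000, Gamma_qpq = 0.000000, Gamma_qqq = 0.000000; k4 = (-1.000000, 2.000000, 0.000000, 0.000000)
  Y <- Y + (h/6)(k1 + 2k2 + 2k3 + k4): p = -0.9000, q = 0.0500, dp/dtau = -1.0000, dq/dtau = 2.0000
step 3:
  k1: at (p, q) = (-0.900000, 0.050000), (dp/dtau, dq/dtau) = (-1.000000, 2.000000); Gamma_ppp = 0.000000, Gamma_ppq = 0.000000, Gamma_pqq = 0.000000, Gamma_qpp = 0.000000, Gamma_qpq = 0.000000, Gamma_qqq = 0.000000; k1 = (-1.000000, 2.000000, 0.000000, 0.000000)
  k2: at (p, q) = (-1.000000, 0.250000), (dp/dtau, dq/dtau) = (-1.000000, 2.000000); Gamma_ppp = 0.000000, Gamma_ppq = 0.000000, Gamma_pqq = 0.000000, Gamma_qpp = 0.000000, Gamma_qpq = 0.000000, Gamma_qqq = 0.000000; k2 = (-1.000000, 2.000000, 0.000000, 0.000000)
  k3: at (p, q) = (-1.000000, 0.250000), (dp/dtau, dq/dtau) = (-1.000000, 2.000000); Gamma_ppp = 0.000000, Gamma_ppq = 0.000000, Gamma_pqq = 0.000000, Gamma_qpp = 0.000000, Gamma_qpq = 0.000000, Gamma_qqq = 0.000000; k3 = (-1.000000, 2.000000, 0.000000, 0.000000)
  k4: at (p, q) = (-1.100000, 0.450000), (dp/dtau, dq/dtau) = (-1.000000, 2.000000); Gamma_ppp = 0.000000, Gamma_ppq = 0.000000, Gamma_pqq = 0.000000, Gamma_qpp = 0.000000, Gamma_qpq = 0.000000, Gamma_qqq = 0.000000; k4 = (-1.000000, 2.000000, 0.000000, 0.000000)
  Y <- Y + (h/6)(k1 + 2k2 + 2k3 + k4): p = -1.1000, q = 0.4500, dp/dtau = -1.0000, dq/dtau = 2.0000
step 4:
  k1: at (p, q) = (-1.100000, 0.450000), (dp/dtau, dq/dtau) = (-1.000000, 2.000000); Gamma_ppp = 0.000000, Gamma_ppq = 0.000000, Gamma_pqq = 0.000000, Gamma_qpp = 0.000000, Gamma_qpq = 0.000000, Gamma_qqq = 0.000000; k1 = (-1.000000, 2.000000, 0.000000, 0.000000)
  k2: at (p, q) = (-1.200000, 0.650000), (dp/dtau, dq/dtau) = (-1.000000, 2.000000); Gamma_ppp = 0.000000, Gamma_ppq = 0.000000, Gamma_pqq = 0.000000, Gamma_qpp = 0.000000, Gamma_qpq = 0.000000, Gamma_qqq = 0.000000; k2 = (-1.000000, 2.000000, 0.000000, 0.000000)
  k3: at (p, q) = (-1.200000, 0.650000), (dp/dtau, dq/dtau) = (-1.000000, 2.000000); Gamma_ppp = 0.000000, Gamma_ppq = 0.000000, Gamma_pqq = 0.000000, Gamma_qpp = 0.000000, Gamma_qpq = 0.000000, Gamma_qqq = 0.000000; k3 = (-1.000000, 2.000000, 0.000000, 0.000000)
  k4: at (p, q) = (-1.300000, 0.850000), (dp/dtau, dq/dtau) = (-1.000000, 2.000000); Gamma_ppp = 0.000000, Gamma_ppq = 0.000000, Gamma_pqq = 0.000000, Gamma_qpp = 0.000000, Gamma_qpq = 0.000000, Gamma_qqq = 0.000000; k4 = (-1.000000, 2.000000, 0.000000, 0.000000)
  Y <- Y + (h/6)(k1 + 2k2 + 2k3 + k4): p = -1.3000, q = 0.8500, dp/dtau = -1.0000, dq/dtau = 2.0000

Answer: p = -1.3000, q = 0.8500, dp/dtau = -1.0000, dq/dtau = 2.0000


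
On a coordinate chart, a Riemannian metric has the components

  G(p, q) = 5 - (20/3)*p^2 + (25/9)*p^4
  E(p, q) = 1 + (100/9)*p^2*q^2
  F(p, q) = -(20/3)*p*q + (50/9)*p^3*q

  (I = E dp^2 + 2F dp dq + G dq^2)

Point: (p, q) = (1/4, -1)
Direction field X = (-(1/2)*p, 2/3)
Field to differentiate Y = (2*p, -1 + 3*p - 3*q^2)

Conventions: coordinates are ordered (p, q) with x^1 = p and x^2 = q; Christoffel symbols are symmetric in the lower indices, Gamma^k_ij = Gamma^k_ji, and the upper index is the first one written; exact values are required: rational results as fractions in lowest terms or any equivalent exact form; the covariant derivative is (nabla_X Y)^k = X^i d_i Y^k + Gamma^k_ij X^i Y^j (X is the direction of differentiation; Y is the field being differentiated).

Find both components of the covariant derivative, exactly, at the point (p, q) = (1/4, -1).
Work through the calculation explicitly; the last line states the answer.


E = 61/36, F = 455/288, G = 10585/2304 at the point
E_p = 50/9, E_q = -25/18, F_p = 45/8, F_q = -455/288, G_p = -455/144, G_q = 0
EG - F^2 = 12185/2304;  g^inv = (2304/12185) * [[10585/2304, -455/288], [-455/288, 61/36]]
first-kind symbols [ij,l] = (1/2)(d_i g_jl + d_j g_il - d_l g_ij): [pp,p] = E_p/2 = 25/9, [pp,q] = F_p - E_q/2 = 455/72, [pq,p] = E_q/2 = -25/36, [pq,q] = G_p/2 = -455/288, [qq,p] = F_q - G_p/2 = 0, [qq,q] = G_q/2 = 0
Gamma^p_ij = (G*[ij,p] - F*[ij,q])/(EG - F^2), Gamma^q_ij = (E*[ij,q] - F*[ij,p])/(EG - F^2)
Gamma_ppp = 1280/2437, Gamma_ppq = -320/2437, Gamma_pqq = 0, Gamma_qpp = 2912/2437, Gamma_qpq = -728/2437, Gamma_qqq = 0
X = (-1/8, 2/3), Y = (1/2, -13/4) at the point

Answer: (nabla_X Y)^p = -11111/29244, (nabla_X Y)^q = 194729/58488


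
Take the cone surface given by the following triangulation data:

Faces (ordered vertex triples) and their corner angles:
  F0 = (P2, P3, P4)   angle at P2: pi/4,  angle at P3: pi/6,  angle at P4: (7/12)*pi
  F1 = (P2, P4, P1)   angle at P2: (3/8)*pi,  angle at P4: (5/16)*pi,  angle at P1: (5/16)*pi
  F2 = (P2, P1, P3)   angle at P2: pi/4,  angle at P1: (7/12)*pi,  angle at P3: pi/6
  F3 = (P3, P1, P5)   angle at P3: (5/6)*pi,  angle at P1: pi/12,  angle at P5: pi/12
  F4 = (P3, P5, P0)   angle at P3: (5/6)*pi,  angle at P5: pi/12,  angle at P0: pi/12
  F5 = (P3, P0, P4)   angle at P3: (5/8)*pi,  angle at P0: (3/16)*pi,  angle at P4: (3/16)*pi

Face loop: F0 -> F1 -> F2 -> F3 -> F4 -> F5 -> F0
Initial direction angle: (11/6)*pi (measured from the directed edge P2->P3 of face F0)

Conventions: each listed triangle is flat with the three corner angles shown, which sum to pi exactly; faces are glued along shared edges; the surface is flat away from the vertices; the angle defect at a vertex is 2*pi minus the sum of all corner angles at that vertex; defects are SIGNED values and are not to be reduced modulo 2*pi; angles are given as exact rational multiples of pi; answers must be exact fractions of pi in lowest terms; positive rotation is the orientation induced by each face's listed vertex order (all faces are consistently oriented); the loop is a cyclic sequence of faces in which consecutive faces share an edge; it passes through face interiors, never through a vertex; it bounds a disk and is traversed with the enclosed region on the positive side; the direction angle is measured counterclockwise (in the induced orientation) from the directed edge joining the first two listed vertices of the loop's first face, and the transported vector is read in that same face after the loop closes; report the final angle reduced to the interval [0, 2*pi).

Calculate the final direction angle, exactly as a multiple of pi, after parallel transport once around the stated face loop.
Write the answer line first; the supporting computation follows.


Answer: final direction angle = pi/3

enclosed vertex P2: corner angles sum to (7/8)*pi, defect = 2*pi - (7/8)*pi = (9/8)*pi
enclosed vertex P3: corner angles sum to (21/8)*pi, defect = 2*pi - (21/8)*pi = (-5/8)*pi
holonomy = initial angle + sum of enclosed defects (mod 2*pi), positive in the induced orientation
final angle = (11/6)*pi + pi/2 = pi/3 (mod 2*pi)


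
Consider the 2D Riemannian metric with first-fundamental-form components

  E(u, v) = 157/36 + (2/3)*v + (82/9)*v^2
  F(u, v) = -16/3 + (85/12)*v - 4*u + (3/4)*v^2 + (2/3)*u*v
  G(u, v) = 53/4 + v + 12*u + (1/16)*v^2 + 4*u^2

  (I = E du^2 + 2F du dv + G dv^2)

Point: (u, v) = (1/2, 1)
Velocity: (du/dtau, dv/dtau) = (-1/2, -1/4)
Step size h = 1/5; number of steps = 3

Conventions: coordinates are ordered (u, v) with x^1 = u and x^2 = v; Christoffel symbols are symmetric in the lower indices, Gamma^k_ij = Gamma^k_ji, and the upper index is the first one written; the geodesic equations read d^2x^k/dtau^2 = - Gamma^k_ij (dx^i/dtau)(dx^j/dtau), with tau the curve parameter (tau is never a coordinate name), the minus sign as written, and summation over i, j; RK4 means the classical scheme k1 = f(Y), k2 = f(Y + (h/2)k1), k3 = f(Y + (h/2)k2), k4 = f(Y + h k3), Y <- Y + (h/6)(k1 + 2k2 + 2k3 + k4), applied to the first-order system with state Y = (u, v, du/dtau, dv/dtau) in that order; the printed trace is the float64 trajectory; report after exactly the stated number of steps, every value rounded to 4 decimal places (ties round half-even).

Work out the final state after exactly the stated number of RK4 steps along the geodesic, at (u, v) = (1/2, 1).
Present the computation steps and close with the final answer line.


f(Y) = (du/dtau, dv/dtau, -Gamma^u_ij Y'^i Y'^j, -Gamma^v_ij Y'^i Y'^j) with the Gammas evaluated at the stage position; h = 0.200000; intermediate values shown to 6 dp
step 0: u = 0.5000, v = 1.0000, du/dtau = -0.5000, dv/dtau = -0.2500
step 1:
  k1: at (u, v) = (0.500000, 1.000000), (du/dtau, dv/dtau) = (-0.500000, -0.250000); Gamma_uuu = 0.035418, Gamma_uuv = 0.647345, Gamma_uvv = 0.063424, Gamma_vuu = -0.600929, Gamma_vuv = 0.350055, Gamma_vvv = 0.023913; k1 = (-0.500000, -0.250000, -0.174655, 0.061224)
  k2: at (u, v) = (0.450000, 0.975000), (du/dtau, dv/dtau) = (-0.517465, -0.243878); Gamma_uuu = 0.034985, Gamma_uuv = 0.653856, Gamma_uvv = 0.075097, Gamma_vuu = -0.614504, Gamma_vuv = 0.355758, Gamma_vvv = 0.024518; k2 = (-0.517465, -0.243878, -0.178865, 0.073296)
  k3: at (u, v) = (0.448253, 0.975612), (du/dtau, dv/dtau) = (-0.517887, -0.242670); Gamma_uuu = 0.035524, Gamma_uuv = 0.653444, Gamma_uvv = 0.075508, Gamma_vuu = -0.615594, Gamma_vuv = 0.355534, Gamma_vvv = 0.024495; k3 = (-0.517887, -0.242670, -0.178219, 0.074300)
  k4: at (u, v) = (0.396423, 0.951466), (du/dtau, dv/dtau) = (-0.535644, -0.235140); Gamma_uuu = 0.035778, Gamma_uuv = 0.659276, Gamma_uvv = 0.088365, Gamma_vuu = -0.630980, Gamma_vuv = 0.360961, Gamma_vvv = 0.025103; k4 = (-0.535644, -0.235140, -0.181224, 0.088722)
  Y <- Y + (h/6)(k1 + 2k2 + 2k3 + k4): u = 0.3965, v = 0.9514, du/dtau = -0.5357, dv/dtau = -0.2352
step 2:
  k1: at (u, v) = (0.396455, 0.951392), (du/dtau, dv/dtau) = (-0.535668, -0.235162); Gamma_uuu = 0.035743, Gamma_uuv = 0.659311, Gamma_uvv = 0.088359, Gamma_vuu = -0.630933, Gamma_vuv = 0.360984, Gamma_vvv = 0.025106; k1 = (-0.535668, -0.235162, -0.181248, 0.088706)
  k2: at (u, v) = (0.342888, 0.927876), (du/dtau, dv/dtau) = (-0.553793, -0.226291); Gamma_uuu = 0.036661, Gamma_uuv = 0.664517, Gamma_uvv = 0.102429, Gamma_vuu = -0.648114, Gamma_vuv = 0.366140, Gamma_vvv = 0.025706; k2 = (-0.553793, -0.226291, -0.183041, 0.105683)
  k3: at (u, v) = (0.341076, 0.928763), (du/dtau, dv/dtau) = (-0.553972, -0.224594); Gamma_uuu = 0.037392, Gamma_uuv = 0.663964, Gamma_uvv = 0.102854, Gamma_vuu = -0.649455, Gamma_vuv = 0.365787, Gamma_vvv = 0.025651; k3 = (-0.553972, -0.224594, -0.181883, 0.106993)
  k4: at (u, v) = (0.285661, 0.906473), (du/dtau, dv/dtau) = (-0.572045, -0.213764); Gamma_uuu = 0.039424, Gamma_uuv = 0.668212, Gamma_uvv = 0.118186, Gamma_vuu = -0.669013, Gamma_vuv = 0.370352, Gamma_vvv = 0.026162; k4 = (-0.572045, -0.213764, -0.181722, 0.127154)
  Y <- Y + (h/6)(k1 + 2k2 + 2k3 + k4): u = 0.2857, v = 0.9064, du/dtau = -0.5721, dv/dtau = -0.2138
step 3:
  k1: at (u, v) = (0.285680, 0.906369), (du/dtau, dv/dtau) = (-0.572095, -0.213788); Gamma_uuu = 0.039374, Gamma_uuv = 0.668259, Gamma_uvv = 0.118187, Gamma_vuu = -0.668954, Gamma_vuv = 0.370387, Gamma_vvv = 0.026168; k1 = (-0.572095, -0.213788, -0.181755, 0.127146)
  k2: at (u, v) = (0.228471, 0.884990), (du/dtau, dv/dtau) = (-0.590271, -0.201074); Gamma_uuu = 0.042509, Gamma_uuv = 0.671646, Gamma_uvv = 0.134814, Gamma_vuu = -0.690903, Gamma_vuv = 0.374359, Gamma_vvv = 0.026558; k2 = (-0.590271, -0.201074, -0.179694, 0.150787)
  k3: at (u, v) = (0.226653, 0.886262), (du/dtau, dv/dtau) = (-0.590065, -0.198710); Gamma_uuu = 0.043513, Gamma_uuv = 0.670923, Gamma_uvv = 0.135204, Gamma_vuu = -0.692575, Gamma_vuv = 0.373814, Gamma_vvv = 0.026448; k3 = (-0.590065, -0.198710, -0.177823, 0.152433)
  k4: at (u, v) = (0.167667, 0.866627), (du/dtau, dv/dtau) = (-0.607660, -0.183302); Gamma_uuu = 0.048414, Gamma_uuv = 0.673068, Gamma_uvv = 0.153058, Gamma_vuu = -0.717705, Gamma_vuv = 0.376703, Gamma_vvv = 0.026555; k4 = (-0.607660, -0.183302, -0.172959, 0.180203)
  Y <- Y + (h/6)(k1 + 2k2 + 2k3 + k4): u = 0.1677, v = 0.8665, du/dtau = -0.6078, dv/dtau = -0.1833

Answer: u = 0.1677, v = 0.8665, du/dtau = -0.6078, dv/dtau = -0.1833


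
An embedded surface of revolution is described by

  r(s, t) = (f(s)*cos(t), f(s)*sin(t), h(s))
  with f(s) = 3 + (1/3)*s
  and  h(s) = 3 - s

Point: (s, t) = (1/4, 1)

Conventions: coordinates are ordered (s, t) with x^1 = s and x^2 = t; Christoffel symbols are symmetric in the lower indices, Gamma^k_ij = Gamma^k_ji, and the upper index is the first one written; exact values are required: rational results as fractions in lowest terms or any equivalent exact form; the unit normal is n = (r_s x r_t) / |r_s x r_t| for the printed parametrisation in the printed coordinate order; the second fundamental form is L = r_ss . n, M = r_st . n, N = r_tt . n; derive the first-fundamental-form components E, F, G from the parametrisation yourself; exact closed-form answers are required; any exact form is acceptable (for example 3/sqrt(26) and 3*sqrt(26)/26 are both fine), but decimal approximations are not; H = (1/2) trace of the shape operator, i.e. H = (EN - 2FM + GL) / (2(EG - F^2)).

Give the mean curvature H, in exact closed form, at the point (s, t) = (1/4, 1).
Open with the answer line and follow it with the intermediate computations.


Answer: H = -9*sqrt(10)/185

f = 37/12, f' = 1/3, f'' = 0, h' = -1, h'' = 0
E = 10/9, F = 0, G = 1369/144; answer radicand W^2 = 10/9
unnormalised second-form numerators: l = 0, m = 0, n = -37/12; L = l/sqrt(10/9), and similarly M = m/sqrt(W^2), N = n/sqrt(W^2)
H = (E*n - 2*F*m + G*l) / (2*(EG - F^2)*sqrt(W^2)); E*n - 2*F*m + G*l = -185/54, EG - F^2 = 6845/648, so H = (-6/37)/sqrt(10/9)


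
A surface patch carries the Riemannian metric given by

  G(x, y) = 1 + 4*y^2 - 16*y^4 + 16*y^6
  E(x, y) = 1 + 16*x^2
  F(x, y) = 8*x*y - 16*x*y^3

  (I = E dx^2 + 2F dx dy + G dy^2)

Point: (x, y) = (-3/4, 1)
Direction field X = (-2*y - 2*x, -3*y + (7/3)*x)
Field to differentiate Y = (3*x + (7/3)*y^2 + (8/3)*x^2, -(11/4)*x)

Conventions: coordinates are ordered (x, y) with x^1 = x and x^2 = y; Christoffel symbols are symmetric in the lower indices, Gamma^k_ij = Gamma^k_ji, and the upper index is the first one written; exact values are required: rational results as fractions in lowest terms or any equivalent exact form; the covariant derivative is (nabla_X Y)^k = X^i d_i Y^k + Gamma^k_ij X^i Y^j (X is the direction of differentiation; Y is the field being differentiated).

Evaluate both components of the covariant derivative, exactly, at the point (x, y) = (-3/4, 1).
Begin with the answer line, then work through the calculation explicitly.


Answer: (nabla_X Y)^x = -56423/1344, (nabla_X Y)^y = -8177/672

E = 10, F = 6, G = 5 at the point
E_x = -24, E_y = 0, F_x = -8, F_y = 30, G_x = 0, G_y = 40
EG - F^2 = 14;  g^inv = (1/14) * [[5, -6], [-6, 10]]
first-kind symbols [ij,l] = (1/2)(d_i g_jl + d_j g_il - d_l g_ij): [xx,x] = E_x/2 = -12, [xx,y] = F_x - E_y/2 = -8, [xy,x] = E_y/2 = 0, [xy,y] = G_x/2 = 0, [yy,x] = F_y - G_x/2 = 30, [yy,y] = G_y/2 = 20
Gamma^x_ij = (G*[ij,x] - F*[ij,y])/(EG - F^2), Gamma^y_ij = (E*[ij,y] - F*[ij,x])/(EG - F^2)
Gamma_xxx = -6/7, Gamma_xxy = 0, Gamma_xyy = 15/7, Gamma_yxx = -4/7, Gamma_yxy = 0, Gamma_yyy = 10/7
X = (-1/2, -19/4), Y = (19/12, 33/16) at the point


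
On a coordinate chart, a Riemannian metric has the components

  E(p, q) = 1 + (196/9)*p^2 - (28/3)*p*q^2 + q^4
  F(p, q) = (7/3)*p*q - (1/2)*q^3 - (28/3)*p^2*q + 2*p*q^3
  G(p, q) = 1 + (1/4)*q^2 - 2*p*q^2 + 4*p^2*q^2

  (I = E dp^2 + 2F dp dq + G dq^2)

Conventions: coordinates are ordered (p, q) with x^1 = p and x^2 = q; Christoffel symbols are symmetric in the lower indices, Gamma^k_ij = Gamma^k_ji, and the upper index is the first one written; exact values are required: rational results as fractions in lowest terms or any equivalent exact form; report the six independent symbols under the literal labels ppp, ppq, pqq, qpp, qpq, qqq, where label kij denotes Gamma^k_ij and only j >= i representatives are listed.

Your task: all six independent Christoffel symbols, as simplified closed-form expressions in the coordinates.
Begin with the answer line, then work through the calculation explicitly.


Answer: Gamma_ppp = (784*p - 168*q^2)/(144*p^2*q^2 + 784*p^2 - 408*p*q^2 + 36*q^4 + 9*q^2 + 36), Gamma_ppq = (-336*p*q + 72*q^3)/(144*p^2*q^2 + 784*p^2 - 408*p*q^2 + 36*q^4 + 9*q^2 + 36), Gamma_pqq = (-336*p^2 + 72*p*q^2 + 84*p - 18*q^2)/(144*p^2*q^2 + 784*p^2 - 408*p*q^2 + 36*q^4 + 9*q^2 + 36), Gamma_qpp = (-336*p*q + 84*q)/(144*p^2*q^2 + 784*p^2 - 408*p*q^2 + 36*q^4 + 9*q^2 + 36), Gamma_qpq = (144*p*q^2 - 36*q^2)/(144*p^2*q^2 + 784*p^2 - 408*p*q^2 + 36*q^4 + 9*q^2 + 36), Gamma_qqq = (144*p^2*q - 72*p*q + 9*q)/(144*p^2*q^2 + 784*p^2 - 408*p*q^2 + 36*q^4 + 9*q^2 + 36)

E = 1 + (196/9)*p^2 - (28/3)*p*q^2 + q^4; F = (7/3)*p*q - (1/2)*q^3 - (28/3)*p^2*q + 2*p*q^3; G = 1 + (1/4)*q^2 - 2*p*q^2 + 4*p^2*q^2
Gamma^k_ij = (1/2) g^{kl} (d_i g_jl + d_j g_il - d_l g_ij), with g^inv = (1/(EG-F^2)) [[G, -F], [-F, E]]
first partials: E_p = (392/9)*p - (28/3)*q^2, E_q = -(56/3)*p*q + 4*q^3, F_p = (7/3)*q - (56/3)*p*q + 2*q^3, F_q = (7/3)*p - (3/2)*q^2 - (28/3)*p^2 + 6*p*q^2, G_p = -2*q^2 + 8*p*q^2, G_q = (1/2)*q - 4*p*q + 8*p^2*q
D = EG - F^2 = 1 + (1/4)*q^2 + (196/9)*p^2 - (34/3)*p*q^2 + q^4 + 4*p^2*q^2
expanded: Gamma^p_pp = (G E_p - 2F F_p + F E_q)/(2D), Gamma^p_pq = (G E_q - F G_p)/(2D), Gamma^p_qq = (2G F_q - G G_p - F G_q)/(2D), Gamma^q_pp = (2E F_p - E E_q - F E_p)/(2D), Gamma^q_pq = (E G_p - F E_q)/(2D), Gamma^q_qq = (E G_q - 2F F_q + F G_p)/(2D); substitute and cancel common factors


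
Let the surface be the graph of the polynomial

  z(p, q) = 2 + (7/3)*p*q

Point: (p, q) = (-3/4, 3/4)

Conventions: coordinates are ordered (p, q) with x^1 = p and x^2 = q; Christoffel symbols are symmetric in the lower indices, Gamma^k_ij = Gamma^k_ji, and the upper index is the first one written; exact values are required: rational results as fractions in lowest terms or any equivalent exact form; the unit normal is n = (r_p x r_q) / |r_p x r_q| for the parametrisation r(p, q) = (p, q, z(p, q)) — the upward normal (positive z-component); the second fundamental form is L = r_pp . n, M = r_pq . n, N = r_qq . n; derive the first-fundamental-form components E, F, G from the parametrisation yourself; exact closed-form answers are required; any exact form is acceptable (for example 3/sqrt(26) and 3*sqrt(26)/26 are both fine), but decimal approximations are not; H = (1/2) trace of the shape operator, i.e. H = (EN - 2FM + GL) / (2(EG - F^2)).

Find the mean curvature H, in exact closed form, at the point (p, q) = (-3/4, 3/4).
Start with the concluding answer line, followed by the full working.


Answer: H = 343*sqrt(114)/9747

z_p = 7/4, z_q = -7/4, z_pp = 0, z_pq = 7/3, z_qq = 0
E = 65/16, F = -49/16, G = 65/16; answer radicand W^2 = 57/8
unnormalised second-form numerators: l = 0, m = 7/3, n = 0; L = l/sqrt(57/8), and similarly M = m/sqrt(W^2), N = n/sqrt(W^2)
H = (E*n - 2*F*m + G*l) / (2*(EG - F^2)*sqrt(W^2)); E*n - 2*F*m + G*l = 343/24, EG - F^2 = 57/8, so H = (343/342)/sqrt(57/8)


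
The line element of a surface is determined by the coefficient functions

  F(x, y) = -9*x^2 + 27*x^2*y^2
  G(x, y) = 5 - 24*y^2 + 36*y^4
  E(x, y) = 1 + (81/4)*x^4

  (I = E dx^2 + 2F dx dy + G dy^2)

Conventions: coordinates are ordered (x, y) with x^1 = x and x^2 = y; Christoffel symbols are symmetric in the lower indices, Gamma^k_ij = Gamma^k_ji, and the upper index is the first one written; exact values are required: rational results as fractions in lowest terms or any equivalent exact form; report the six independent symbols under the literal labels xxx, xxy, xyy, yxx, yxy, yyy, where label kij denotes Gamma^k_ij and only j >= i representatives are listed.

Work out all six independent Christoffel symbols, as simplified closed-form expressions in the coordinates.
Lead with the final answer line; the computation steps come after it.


Answer: Gamma_xxx = 162*x^3/(81*x^4 + 144*y^4 - 96*y^2 + 20), Gamma_xxy = 0, Gamma_xyy = 216*x^2*y/(81*x^4 + 144*y^4 - 96*y^2 + 20), Gamma_yxx = (216*x*y^2 - 72*x)/(81*x^4 + 144*y^4 - 96*y^2 + 20), Gamma_yxy = 0, Gamma_yyy = (288*y^3 - 96*y)/(81*x^4 + 144*y^4 - 96*y^2 + 20)

E = 1 + (81/4)*x^4; F = -9*x^2 + 27*x^2*y^2; G = 5 - 24*y^2 + 36*y^4
Gamma^k_ij = (1/2) g^{kl} (d_i g_jl + d_j g_il - d_l g_ij), with g^inv = (1/(EG-F^2)) [[G, -F], [-F, E]]
first partials: E_x = 81*x^3, E_y = 0, F_x = -18*x + 54*x*y^2, F_y = 54*x^2*y, G_x = 0, G_y = -48*y + 144*y^3
D = EG - F^2 = 5 - 24*y^2 + 36*y^4 + (81/4)*x^4
expanded: Gamma^x_xx = (G E_x - 2F F_x + F E_y)/(2D), Gamma^x_xy = (G E_y - F G_x)/(2D), Gamma^x_yy = (2G F_y - G G_x - F G_y)/(2D), Gamma^y_xx = (2E F_x - E E_y - F E_x)/(2D), Gamma^y_xy = (E G_x - F E_y)/(2D), Gamma^y_yy = (E G_y - 2F F_y + F G_x)/(2D); substitute and cancel common factors


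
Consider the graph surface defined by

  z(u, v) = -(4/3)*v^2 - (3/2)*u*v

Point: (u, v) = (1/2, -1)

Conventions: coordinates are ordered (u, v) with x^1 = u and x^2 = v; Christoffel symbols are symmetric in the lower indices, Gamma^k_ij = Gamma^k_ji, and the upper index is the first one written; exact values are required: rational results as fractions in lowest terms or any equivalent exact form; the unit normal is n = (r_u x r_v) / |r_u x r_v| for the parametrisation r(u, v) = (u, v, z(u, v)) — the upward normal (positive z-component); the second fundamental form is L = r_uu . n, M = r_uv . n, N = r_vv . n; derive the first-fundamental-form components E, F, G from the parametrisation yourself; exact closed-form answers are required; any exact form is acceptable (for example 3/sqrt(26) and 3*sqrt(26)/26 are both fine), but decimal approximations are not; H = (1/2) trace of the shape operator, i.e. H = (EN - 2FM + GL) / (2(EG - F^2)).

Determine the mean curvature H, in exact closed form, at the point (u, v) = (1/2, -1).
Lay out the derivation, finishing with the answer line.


z_u = 3/2, z_v = 23/12, z_uu = 0, z_uv = -3/2, z_vv = -8/3
E = 13/4, F = 23/8, G = 673/144; answer radicand W^2 = 997/144
unnormalised second-form numerators: l = 0, m = -3/2, n = -8/3; L = l/sqrt(997/144), and similarly M = m/sqrt(W^2), N = n/sqrt(W^2)
H = (E*n - 2*F*m + G*l) / (2*(EG - F^2)*sqrt(W^2)); E*n - 2*F*m + G*l = -1/24, EG - F^2 = 997/144, so H = (-3/997)/sqrt(997/144)

Answer: H = -36*sqrt(997)/994009


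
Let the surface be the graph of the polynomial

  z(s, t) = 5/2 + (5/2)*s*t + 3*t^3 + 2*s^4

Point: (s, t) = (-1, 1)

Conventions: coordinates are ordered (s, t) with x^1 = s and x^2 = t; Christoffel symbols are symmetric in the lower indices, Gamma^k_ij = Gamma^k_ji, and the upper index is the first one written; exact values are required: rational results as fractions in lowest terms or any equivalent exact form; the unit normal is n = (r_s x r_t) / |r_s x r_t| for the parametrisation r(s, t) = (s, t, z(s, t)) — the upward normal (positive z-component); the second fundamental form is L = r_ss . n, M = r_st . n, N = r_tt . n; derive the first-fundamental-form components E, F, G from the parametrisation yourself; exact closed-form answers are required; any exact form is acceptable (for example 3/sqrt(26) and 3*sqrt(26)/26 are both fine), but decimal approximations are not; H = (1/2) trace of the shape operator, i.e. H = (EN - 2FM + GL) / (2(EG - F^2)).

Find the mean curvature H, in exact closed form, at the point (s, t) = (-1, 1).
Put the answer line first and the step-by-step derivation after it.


Answer: H = 7117*sqrt(6)/12348

z_s = -11/2, z_t = 13/2, z_ss = 24, z_st = 5/2, z_tt = 18
E = 125/4, F = -143/4, G = 173/4; answer radicand W^2 = 147/2
unnormalised second-form numerators: l = 24, m = 5/2, n = 18; L = l/sqrt(147/2), and similarly M = m/sqrt(W^2), N = n/sqrt(W^2)
H = (E*n - 2*F*m + G*l) / (2*(EG - F^2)*sqrt(W^2)); E*n - 2*F*m + G*l = 7117/4, EG - F^2 = 147/2, so H = (7117/588)/sqrt(147/2)


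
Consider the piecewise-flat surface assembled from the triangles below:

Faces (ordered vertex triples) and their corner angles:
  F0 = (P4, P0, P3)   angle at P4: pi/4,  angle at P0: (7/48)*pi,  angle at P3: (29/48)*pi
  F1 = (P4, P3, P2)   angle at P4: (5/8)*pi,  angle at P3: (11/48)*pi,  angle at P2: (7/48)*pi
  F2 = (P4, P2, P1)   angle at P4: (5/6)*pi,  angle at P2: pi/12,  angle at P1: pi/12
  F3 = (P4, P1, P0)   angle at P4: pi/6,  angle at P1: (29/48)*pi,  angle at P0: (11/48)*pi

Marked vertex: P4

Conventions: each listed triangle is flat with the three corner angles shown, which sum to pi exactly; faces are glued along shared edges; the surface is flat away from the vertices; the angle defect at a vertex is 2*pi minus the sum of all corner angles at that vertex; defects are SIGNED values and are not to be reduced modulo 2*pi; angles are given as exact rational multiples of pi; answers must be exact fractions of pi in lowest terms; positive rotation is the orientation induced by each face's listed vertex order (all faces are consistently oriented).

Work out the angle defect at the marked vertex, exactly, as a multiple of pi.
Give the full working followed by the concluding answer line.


Sum of corner angles at P4: (15/8)*pi
defect = 2*pi - (15/8)*pi

Answer: defect(P4) = pi/8


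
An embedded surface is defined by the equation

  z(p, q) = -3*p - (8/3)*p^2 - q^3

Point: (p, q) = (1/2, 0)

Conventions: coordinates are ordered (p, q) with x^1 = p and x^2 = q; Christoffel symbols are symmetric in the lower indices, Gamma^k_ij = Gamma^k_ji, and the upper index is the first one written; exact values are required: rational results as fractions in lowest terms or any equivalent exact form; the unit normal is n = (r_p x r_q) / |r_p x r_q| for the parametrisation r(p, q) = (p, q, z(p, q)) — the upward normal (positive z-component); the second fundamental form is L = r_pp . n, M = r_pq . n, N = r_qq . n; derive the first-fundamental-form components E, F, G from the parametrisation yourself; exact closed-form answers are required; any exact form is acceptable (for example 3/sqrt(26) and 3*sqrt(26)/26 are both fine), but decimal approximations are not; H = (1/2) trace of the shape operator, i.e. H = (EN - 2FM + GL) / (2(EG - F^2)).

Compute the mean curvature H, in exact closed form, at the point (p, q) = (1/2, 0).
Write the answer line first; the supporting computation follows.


Answer: H = -18*sqrt(298)/22201

z_p = -17/3, z_q = 0, z_pp = -16/3, z_pq = 0, z_qq = 0
E = 298/9, F = 0, G = 1; answer radicand W^2 = 298/9
unnormalised second-form numerators: l = -16/3, m = 0, n = 0; L = l/sqrt(298/9), and similarly M = m/sqrt(W^2), N = n/sqrt(W^2)
H = (E*n - 2*F*m + G*l) / (2*(EG - F^2)*sqrt(W^2)); E*n - 2*F*m + G*l = -16/3, EG - F^2 = 298/9, so H = (-12/149)/sqrt(298/9)


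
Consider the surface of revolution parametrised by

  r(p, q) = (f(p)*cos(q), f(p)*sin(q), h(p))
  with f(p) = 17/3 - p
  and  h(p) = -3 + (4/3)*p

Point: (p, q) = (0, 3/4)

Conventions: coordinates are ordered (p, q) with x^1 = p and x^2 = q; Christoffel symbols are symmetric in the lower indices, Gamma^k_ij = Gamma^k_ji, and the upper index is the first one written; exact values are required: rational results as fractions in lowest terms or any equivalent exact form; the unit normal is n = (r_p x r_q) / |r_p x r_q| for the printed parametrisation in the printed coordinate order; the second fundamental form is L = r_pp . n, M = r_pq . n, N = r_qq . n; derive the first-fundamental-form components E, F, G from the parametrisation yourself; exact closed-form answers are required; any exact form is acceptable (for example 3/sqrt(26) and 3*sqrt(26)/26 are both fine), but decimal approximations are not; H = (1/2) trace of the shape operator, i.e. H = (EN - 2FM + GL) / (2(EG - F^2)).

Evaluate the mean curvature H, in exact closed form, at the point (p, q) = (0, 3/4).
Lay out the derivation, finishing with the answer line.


f = 17/3, f' = -1, f'' = 0, h' = 4/3, h'' = 0
E = 25/9, F = 0, G = 289/9; answer radicand W^2 = 25/9
unnormalised second-form numerators: l = 0, m = 0, n = 68/9; L = l/sqrt(25/9), and similarly M = m/sqrt(W^2), N = n/sqrt(W^2)
H = (E*n - 2*F*m + G*l) / (2*(EG - F^2)*sqrt(W^2)); E*n - 2*F*m + G*l = 1700/81, EG - F^2 = 7225/81, so H = (2/17)/sqrt(25/9)

Answer: H = 6/85


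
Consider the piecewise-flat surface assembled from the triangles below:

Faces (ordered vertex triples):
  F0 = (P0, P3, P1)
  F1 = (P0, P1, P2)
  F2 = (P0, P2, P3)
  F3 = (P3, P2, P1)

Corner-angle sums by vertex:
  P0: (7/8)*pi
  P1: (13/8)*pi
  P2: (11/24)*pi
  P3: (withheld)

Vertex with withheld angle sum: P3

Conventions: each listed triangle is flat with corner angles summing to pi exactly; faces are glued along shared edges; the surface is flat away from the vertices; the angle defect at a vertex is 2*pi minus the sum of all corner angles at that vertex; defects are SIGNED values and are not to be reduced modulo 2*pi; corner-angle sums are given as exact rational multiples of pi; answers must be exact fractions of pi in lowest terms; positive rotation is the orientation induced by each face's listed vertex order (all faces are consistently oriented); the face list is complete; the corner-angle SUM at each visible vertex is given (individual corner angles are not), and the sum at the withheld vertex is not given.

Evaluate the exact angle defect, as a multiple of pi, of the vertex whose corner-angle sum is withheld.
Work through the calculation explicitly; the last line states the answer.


V = 4, E = 6, F = 4; chi = V - E + F = 2
Gauss-Bonnet: total defect = 2*pi*chi = 4*pi; visible defects sum to (73/24)*pi

Answer: defect(P3) = (23/24)*pi


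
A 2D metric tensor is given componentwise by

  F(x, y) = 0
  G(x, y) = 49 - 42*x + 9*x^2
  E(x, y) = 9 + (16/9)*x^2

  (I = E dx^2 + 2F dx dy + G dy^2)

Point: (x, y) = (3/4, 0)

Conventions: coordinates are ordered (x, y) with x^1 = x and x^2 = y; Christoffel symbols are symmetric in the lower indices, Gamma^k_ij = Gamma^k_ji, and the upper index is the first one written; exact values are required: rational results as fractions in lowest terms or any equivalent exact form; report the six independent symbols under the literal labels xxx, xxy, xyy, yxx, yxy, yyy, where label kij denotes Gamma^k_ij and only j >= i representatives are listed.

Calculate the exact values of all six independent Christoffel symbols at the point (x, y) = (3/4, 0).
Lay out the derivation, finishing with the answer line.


E = 10, F = 0, G = 361/16 at the point
E_x = 8/3, E_y = 0, F_x = 0, F_y = 0, G_x = -57/2, G_y = 0
EG - F^2 = 1805/8;  g^inv = (8/1805) * [[361/16, 0], [0, 10]]
first-kind symbols [ij,l] = (1/2)(d_i g_jl + d_j g_il - d_l g_ij): [xx,x] = E_x/2 = 4/3, [xx,y] = F_x - E_y/2 = 0, [xy,x] = E_y/2 = 0, [xy,y] = G_x/2 = -57/4, [yy,x] = F_y - G_x/2 = 57/4, [yy,y] = G_y/2 = 0
Gamma^x_ij = (G*[ij,x] - F*[ij,y])/(EG - F^2), Gamma^y_ij = (E*[ij,y] - F*[ij,x])/(EG - F^2)

Answer: Gamma_xxx = 2/15, Gamma_xxy = 0, Gamma_xyy = 57/40, Gamma_yxx = 0, Gamma_yxy = -12/19, Gamma_yyy = 0


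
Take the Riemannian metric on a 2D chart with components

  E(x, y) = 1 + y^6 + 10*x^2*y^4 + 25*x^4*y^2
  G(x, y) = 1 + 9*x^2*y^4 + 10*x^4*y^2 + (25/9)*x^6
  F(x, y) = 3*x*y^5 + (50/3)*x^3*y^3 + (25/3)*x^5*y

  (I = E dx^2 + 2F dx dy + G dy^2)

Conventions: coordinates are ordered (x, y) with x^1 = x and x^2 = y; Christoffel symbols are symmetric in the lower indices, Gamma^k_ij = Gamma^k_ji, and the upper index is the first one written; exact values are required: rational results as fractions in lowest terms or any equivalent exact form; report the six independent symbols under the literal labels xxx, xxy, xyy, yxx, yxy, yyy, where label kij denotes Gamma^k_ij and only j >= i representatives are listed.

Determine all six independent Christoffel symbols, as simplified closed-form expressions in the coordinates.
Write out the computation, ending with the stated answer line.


E = 1 + y^6 + 10*x^2*y^4 + 25*x^4*y^2; F = 3*x*y^5 + (50/3)*x^3*y^3 + (25/3)*x^5*y; G = 1 + 9*x^2*y^4 + 10*x^4*y^2 + (25/9)*x^6
Gamma^k_ij = (1/2) g^{kl} (d_i g_jl + d_j g_il - d_l g_ij), with g^inv = (1/(EG-F^2)) [[G, -F], [-F, E]]
first partials: E_x = 20*x*y^4 + 100*x^3*y^2, E_y = 6*y^5 + 40*x^2*y^3 + 50*x^4*y, F_x = 3*y^5 + 50*x^2*y^3 + (125/3)*x^4*y, F_y = 15*x*y^4 + 50*x^3*y^2 + (25/3)*x^5, G_x = 18*x*y^4 + 40*x^3*y^2 + (50/3)*x^5, G_y = 36*x^2*y^3 + 20*x^4*y
D = EG - F^2 = 1 + y^6 + 19*x^2*y^4 + 35*x^4*y^2 + (25/9)*x^6
expanded: Gamma^x_xx = (G E_x - 2F F_x + F E_y)/(2D), Gamma^x_xy = (G E_y - F G_x)/(2D), Gamma^x_yy = (2G F_y - G G_x - F G_y)/(2D), Gamma^y_xx = (2E F_x - E E_y - F E_x)/(2D), Gamma^y_xy = (E G_x - F E_y)/(2D), Gamma^y_yy = (E G_y - 2F F_y + F G_x)/(2D); substitute and cancel common factors

Answer: Gamma_xxx = (450*x^3*y^2 + 90*x*y^4)/(25*x^6 + 315*x^4*y^2 + 171*x^2*y^4 + 9*y^6 + 9), Gamma_xxy = (225*x^4*y + 180*x^2*y^3 + 27*y^5)/(25*x^6 + 315*x^4*y^2 + 171*x^2*y^4 + 9*y^6 + 9), Gamma_xyy = (270*x^3*y^2 + 54*x*y^4)/(25*x^6 + 315*x^4*y^2 + 171*x^2*y^4 + 9*y^6 + 9), Gamma_yxx = (150*x^4*y + 270*x^2*y^3)/(25*x^6 + 315*x^4*y^2 + 171*x^2*y^4 + 9*y^6 + 9), Gamma_yxy = (75*x^5 + 180*x^3*y^2 + 81*x*y^4)/(25*x^6 + 315*x^4*y^2 + 171*x^2*y^4 + 9*y^6 + 9), Gamma_yyy = (90*x^4*y + 162*x^2*y^3)/(25*x^6 + 315*x^4*y^2 + 171*x^2*y^4 + 9*y^6 + 9)
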